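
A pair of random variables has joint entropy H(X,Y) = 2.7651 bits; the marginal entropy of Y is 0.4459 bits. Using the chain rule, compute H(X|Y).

Chain rule: H(X,Y) = H(X|Y) + H(Y)
H(X|Y) = H(X,Y) - H(Y) = 2.7651 - 0.4459 = 2.3192 bits


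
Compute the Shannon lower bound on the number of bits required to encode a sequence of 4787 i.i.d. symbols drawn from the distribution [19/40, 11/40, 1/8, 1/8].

Entropy H = 1.7723 bits/symbol
Minimum bits = H × n = 1.7723 × 4787
= 8484.18 bits


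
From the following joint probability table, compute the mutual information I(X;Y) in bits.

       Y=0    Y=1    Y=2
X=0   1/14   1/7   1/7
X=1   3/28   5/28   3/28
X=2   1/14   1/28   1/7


H(X) = 1.5601, H(Y) = 1.5601, H(X,Y) = 3.0531
I(X;Y) = H(X) + H(Y) - H(X,Y) = 0.0670 bits


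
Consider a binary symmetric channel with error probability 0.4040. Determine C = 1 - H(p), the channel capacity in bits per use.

For BSC with error probability p:
C = 1 - H(p) where H(p) is binary entropy
H(0.4040) = -0.4040 × log₂(0.4040) - 0.5960 × log₂(0.5960)
H(p) = 0.9732
C = 1 - 0.9732 = 0.0268 bits/use


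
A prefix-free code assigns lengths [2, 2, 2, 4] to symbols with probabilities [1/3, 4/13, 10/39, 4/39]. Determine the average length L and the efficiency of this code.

Average length L = Σ p_i × l_i = 2.2051 bits
Entropy H = 1.8920 bits
Efficiency η = H/L × 100% = 85.80%


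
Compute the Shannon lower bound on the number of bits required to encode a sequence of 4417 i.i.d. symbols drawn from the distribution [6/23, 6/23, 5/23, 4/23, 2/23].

Entropy H = 2.2353 bits/symbol
Minimum bits = H × n = 2.2353 × 4417
= 9873.48 bits


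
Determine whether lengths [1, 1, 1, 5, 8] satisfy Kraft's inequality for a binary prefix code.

Kraft inequality: Σ 2^(-l_i) ≤ 1 for prefix-free code
Calculating: 2^(-1) + 2^(-1) + 2^(-1) + 2^(-5) + 2^(-8)
= 0.5 + 0.5 + 0.5 + 0.03125 + 0.00390625
= 1.5352
Since 1.5352 > 1, prefix-free code does not exist


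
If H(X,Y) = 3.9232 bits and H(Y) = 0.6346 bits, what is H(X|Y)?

Chain rule: H(X,Y) = H(X|Y) + H(Y)
H(X|Y) = H(X,Y) - H(Y) = 3.9232 - 0.6346 = 3.2886 bits


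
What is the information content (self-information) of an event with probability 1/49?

Information content I(x) = -log₂(p(x))
I = -log₂(1/49) = -log₂(0.0204)
I = 5.6147 bits


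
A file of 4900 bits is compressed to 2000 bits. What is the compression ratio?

Compression ratio = Original / Compressed
= 4900 / 2000 = 2.45:1


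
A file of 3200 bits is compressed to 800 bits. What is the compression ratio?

Compression ratio = Original / Compressed
= 3200 / 800 = 4.00:1


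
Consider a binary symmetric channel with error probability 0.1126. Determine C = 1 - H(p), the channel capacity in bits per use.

For BSC with error probability p:
C = 1 - H(p) where H(p) is binary entropy
H(0.1126) = -0.1126 × log₂(0.1126) - 0.8874 × log₂(0.8874)
H(p) = 0.5077
C = 1 - 0.5077 = 0.4923 bits/use


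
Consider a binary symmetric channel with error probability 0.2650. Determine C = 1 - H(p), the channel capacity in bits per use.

For BSC with error probability p:
C = 1 - H(p) where H(p) is binary entropy
H(0.2650) = -0.2650 × log₂(0.2650) - 0.7350 × log₂(0.7350)
H(p) = 0.8342
C = 1 - 0.8342 = 0.1658 bits/use


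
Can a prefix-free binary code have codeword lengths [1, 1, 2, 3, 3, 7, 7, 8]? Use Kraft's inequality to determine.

Kraft inequality: Σ 2^(-l_i) ≤ 1 for prefix-free code
Calculating: 2^(-1) + 2^(-1) + 2^(-2) + 2^(-3) + 2^(-3) + 2^(-7) + 2^(-7) + 2^(-8)
= 0.5 + 0.5 + 0.25 + 0.125 + 0.125 + 0.0078125 + 0.0078125 + 0.00390625
= 1.5195
Since 1.5195 > 1, prefix-free code does not exist


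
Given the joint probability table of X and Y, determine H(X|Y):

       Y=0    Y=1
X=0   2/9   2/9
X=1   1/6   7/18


H(X|Y) = Σ_y p(y) H(X|Y=y)
  p(Y=0) = 7/18, H(X|Y=0) = 0.9852
  p(Y=1) = 11/18, H(X|Y=1) = 0.9457
H(X|Y) = 0.3889×0.9852 + 0.6111×0.9457 = 0.9610 bits


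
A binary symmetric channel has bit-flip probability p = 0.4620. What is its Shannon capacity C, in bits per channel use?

For BSC with error probability p:
C = 1 - H(p) where H(p) is binary entropy
H(0.4620) = -0.4620 × log₂(0.4620) - 0.5380 × log₂(0.5380)
H(p) = 0.9958
C = 1 - 0.9958 = 0.0042 bits/use


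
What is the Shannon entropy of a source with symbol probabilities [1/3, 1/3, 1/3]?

H(X) = -Σ p(x) log₂ p(x)
  -1/3 × log₂(1/3) = 0.5283
  -1/3 × log₂(1/3) = 0.5283
  -1/3 × log₂(1/3) = 0.5283
H(X) = 1.5850 bits


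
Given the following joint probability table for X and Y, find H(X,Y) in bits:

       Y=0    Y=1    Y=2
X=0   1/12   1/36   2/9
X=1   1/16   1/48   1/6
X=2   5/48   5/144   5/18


H(X,Y) = -Σ p(x,y) log₂ p(x,y)
  p(0,0)=1/12: -0.0833 × log₂(0.0833) = 0.2987
  p(0,1)=1/36: -0.0278 × log₂(0.0278) = 0.1436
  p(0,2)=2/9: -0.2222 × log₂(0.2222) = 0.4822
  p(1,0)=1/16: -0.0625 × log₂(0.0625) = 0.2500
  p(1,1)=1/48: -0.0208 × log₂(0.0208) = 0.1164
  p(1,2)=1/6: -0.1667 × log₂(0.1667) = 0.4308
  p(2,0)=5/48: -0.1042 × log₂(0.1042) = 0.3399
  p(2,1)=5/144: -0.0347 × log₂(0.0347) = 0.1683
  p(2,2)=5/18: -0.2778 × log₂(0.2778) = 0.5133
H(X,Y) = 2.7433 bits


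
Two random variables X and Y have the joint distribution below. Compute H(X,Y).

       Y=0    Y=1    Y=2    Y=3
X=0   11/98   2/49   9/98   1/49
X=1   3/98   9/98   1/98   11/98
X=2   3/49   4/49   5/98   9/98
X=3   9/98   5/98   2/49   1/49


H(X,Y) = -Σ p(x,y) log₂ p(x,y)
  p(0,0)=11/98: -0.1122 × log₂(0.1122) = 0.3542
  p(0,1)=2/49: -0.0408 × log₂(0.0408) = 0.1884
  p(0,2)=9/98: -0.0918 × log₂(0.0918) = 0.3164
  p(0,3)=1/49: -0.0204 × log₂(0.0204) = 0.1146
  p(1,0)=3/98: -0.0306 × log₂(0.0306) = 0.1540
  p(1,1)=9/98: -0.0918 × log₂(0.0918) = 0.3164
  p(1,2)=1/98: -0.0102 × log₂(0.0102) = 0.0675
  p(1,3)=11/98: -0.1122 × log₂(0.1122) = 0.3542
  p(2,0)=3/49: -0.0612 × log₂(0.0612) = 0.2467
  p(2,1)=4/49: -0.0816 × log₂(0.0816) = 0.2951
  p(2,2)=5/98: -0.0510 × log₂(0.0510) = 0.2190
  p(2,3)=9/98: -0.0918 × log₂(0.0918) = 0.3164
  p(3,0)=9/98: -0.0918 × log₂(0.0918) = 0.3164
  p(3,1)=5/98: -0.0510 × log₂(0.0510) = 0.2190
  p(3,2)=2/49: -0.0408 × log₂(0.0408) = 0.1884
  p(3,3)=1/49: -0.0204 × log₂(0.0204) = 0.1146
H(X,Y) = 3.7809 bits


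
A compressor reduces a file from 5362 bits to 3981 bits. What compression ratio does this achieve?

Compression ratio = Original / Compressed
= 5362 / 3981 = 1.35:1


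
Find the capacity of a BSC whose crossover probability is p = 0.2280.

For BSC with error probability p:
C = 1 - H(p) where H(p) is binary entropy
H(0.2280) = -0.2280 × log₂(0.2280) - 0.7720 × log₂(0.7720)
H(p) = 0.7745
C = 1 - 0.7745 = 0.2255 bits/use


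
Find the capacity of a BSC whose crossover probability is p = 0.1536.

For BSC with error probability p:
C = 1 - H(p) where H(p) is binary entropy
H(0.1536) = -0.1536 × log₂(0.1536) - 0.8464 × log₂(0.8464)
H(p) = 0.6188
C = 1 - 0.6188 = 0.3812 bits/use


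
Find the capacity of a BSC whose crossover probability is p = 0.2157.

For BSC with error probability p:
C = 1 - H(p) where H(p) is binary entropy
H(0.2157) = -0.2157 × log₂(0.2157) - 0.7843 × log₂(0.7843)
H(p) = 0.7522
C = 1 - 0.7522 = 0.2478 bits/use


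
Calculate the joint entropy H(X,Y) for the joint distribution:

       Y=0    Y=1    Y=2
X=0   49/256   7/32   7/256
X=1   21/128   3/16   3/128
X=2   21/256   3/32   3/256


H(X,Y) = -Σ p(x,y) log₂ p(x,y)
  p(0,0)=49/256: -0.1914 × log₂(0.1914) = 0.4566
  p(0,1)=7/32: -0.2188 × log₂(0.2188) = 0.4796
  p(0,2)=7/256: -0.0273 × log₂(0.0273) = 0.1420
  p(1,0)=21/128: -0.1641 × log₂(0.1641) = 0.4278
  p(1,1)=3/16: -0.1875 × log₂(0.1875) = 0.4528
  p(1,2)=3/128: -0.0234 × log₂(0.0234) = 0.1269
  p(2,0)=21/256: -0.0820 × log₂(0.0820) = 0.2959
  p(2,1)=3/32: -0.0938 × log₂(0.0938) = 0.3202
  p(2,2)=3/256: -0.0117 × log₂(0.0117) = 0.0752
H(X,Y) = 2.7770 bits


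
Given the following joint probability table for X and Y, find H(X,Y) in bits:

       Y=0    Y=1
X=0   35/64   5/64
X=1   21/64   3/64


H(X,Y) = -Σ p(x,y) log₂ p(x,y)
  p(0,0)=35/64: -0.5469 × log₂(0.5469) = 0.4762
  p(0,1)=5/64: -0.0781 × log₂(0.0781) = 0.2873
  p(1,0)=21/64: -0.3281 × log₂(0.3281) = 0.5275
  p(1,1)=3/64: -0.0469 × log₂(0.0469) = 0.2070
H(X,Y) = 1.4980 bits


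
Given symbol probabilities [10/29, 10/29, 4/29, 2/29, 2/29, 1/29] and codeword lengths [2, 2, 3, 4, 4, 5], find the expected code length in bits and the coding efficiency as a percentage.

Average length L = Σ p_i × l_i = 2.5172 bits
Entropy H = 2.1532 bits
Efficiency η = H/L × 100% = 85.54%


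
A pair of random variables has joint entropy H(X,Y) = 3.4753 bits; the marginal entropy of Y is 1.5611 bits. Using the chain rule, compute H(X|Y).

Chain rule: H(X,Y) = H(X|Y) + H(Y)
H(X|Y) = H(X,Y) - H(Y) = 3.4753 - 1.5611 = 1.9142 bits


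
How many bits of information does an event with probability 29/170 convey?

Information content I(x) = -log₂(p(x))
I = -log₂(29/170) = -log₂(0.1706)
I = 2.5514 bits


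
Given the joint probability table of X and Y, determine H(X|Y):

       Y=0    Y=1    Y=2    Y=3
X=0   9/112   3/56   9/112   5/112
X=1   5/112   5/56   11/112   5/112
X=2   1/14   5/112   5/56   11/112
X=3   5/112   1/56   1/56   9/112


H(X|Y) = Σ_y p(y) H(X|Y=y)
  p(Y=0) = 27/112, H(X|Y=0) = 1.9494
  p(Y=1) = 23/112, H(X|Y=1) = 1.8132
  p(Y=2) = 2/7, H(X|Y=2) = 1.8187
  p(Y=3) = 15/56, H(X|Y=3) = 1.9135
H(X|Y) = 0.2411×1.9494 + 0.2054×1.8132 + 0.2857×1.8187 + 0.2679×1.9135 = 1.8745 bits


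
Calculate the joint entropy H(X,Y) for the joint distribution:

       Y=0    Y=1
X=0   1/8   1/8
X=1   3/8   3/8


H(X,Y) = -Σ p(x,y) log₂ p(x,y)
  p(0,0)=1/8: -0.1250 × log₂(0.1250) = 0.3750
  p(0,1)=1/8: -0.1250 × log₂(0.1250) = 0.3750
  p(1,0)=3/8: -0.3750 × log₂(0.3750) = 0.5306
  p(1,1)=3/8: -0.3750 × log₂(0.3750) = 0.5306
H(X,Y) = 1.8113 bits


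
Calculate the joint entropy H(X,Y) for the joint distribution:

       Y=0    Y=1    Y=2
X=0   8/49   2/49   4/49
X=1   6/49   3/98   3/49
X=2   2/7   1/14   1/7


H(X,Y) = -Σ p(x,y) log₂ p(x,y)
  p(0,0)=8/49: -0.1633 × log₂(0.1633) = 0.4269
  p(0,1)=2/49: -0.0408 × log₂(0.0408) = 0.1884
  p(0,2)=4/49: -0.0816 × log₂(0.0816) = 0.2951
  p(1,0)=6/49: -0.1224 × log₂(0.1224) = 0.3710
  p(1,1)=3/98: -0.0306 × log₂(0.0306) = 0.1540
  p(1,2)=3/49: -0.0612 × log₂(0.0612) = 0.2467
  p(2,0)=2/7: -0.2857 × log₂(0.2857) = 0.5164
  p(2,1)=1/14: -0.0714 × log₂(0.0714) = 0.2720
  p(2,2)=1/7: -0.1429 × log₂(0.1429) = 0.4011
H(X,Y) = 2.8714 bits


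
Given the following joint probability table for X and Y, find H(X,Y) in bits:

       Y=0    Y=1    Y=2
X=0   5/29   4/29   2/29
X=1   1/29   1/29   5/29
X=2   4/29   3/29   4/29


H(X,Y) = -Σ p(x,y) log₂ p(x,y)
  p(0,0)=5/29: -0.1724 × log₂(0.1724) = 0.4373
  p(0,1)=4/29: -0.1379 × log₂(0.1379) = 0.3942
  p(0,2)=2/29: -0.0690 × log₂(0.0690) = 0.2661
  p(1,0)=1/29: -0.0345 × log₂(0.0345) = 0.1675
  p(1,1)=1/29: -0.0345 × log₂(0.0345) = 0.1675
  p(1,2)=5/29: -0.1724 × log₂(0.1724) = 0.4373
  p(2,0)=4/29: -0.1379 × log₂(0.1379) = 0.3942
  p(2,1)=3/29: -0.1034 × log₂(0.1034) = 0.3386
  p(2,2)=4/29: -0.1379 × log₂(0.1379) = 0.3942
H(X,Y) = 2.9968 bits


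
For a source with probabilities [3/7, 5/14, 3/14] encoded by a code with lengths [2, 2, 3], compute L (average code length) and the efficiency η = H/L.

Average length L = Σ p_i × l_i = 2.2143 bits
Entropy H = 1.5306 bits
Efficiency η = H/L × 100% = 69.12%


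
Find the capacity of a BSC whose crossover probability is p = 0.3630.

For BSC with error probability p:
C = 1 - H(p) where H(p) is binary entropy
H(0.3630) = -0.3630 × log₂(0.3630) - 0.6370 × log₂(0.6370)
H(p) = 0.9451
C = 1 - 0.9451 = 0.0549 bits/use


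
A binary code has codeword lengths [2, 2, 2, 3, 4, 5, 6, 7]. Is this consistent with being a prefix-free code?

Kraft inequality: Σ 2^(-l_i) ≤ 1 for prefix-free code
Calculating: 2^(-2) + 2^(-2) + 2^(-2) + 2^(-3) + 2^(-4) + 2^(-5) + 2^(-6) + 2^(-7)
= 0.25 + 0.25 + 0.25 + 0.125 + 0.0625 + 0.03125 + 0.015625 + 0.0078125
= 0.9922
Since 0.9922 ≤ 1, prefix-free code exists


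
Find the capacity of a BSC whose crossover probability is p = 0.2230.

For BSC with error probability p:
C = 1 - H(p) where H(p) is binary entropy
H(0.2230) = -0.2230 × log₂(0.2230) - 0.7770 × log₂(0.7770)
H(p) = 0.7656
C = 1 - 0.7656 = 0.2344 bits/use


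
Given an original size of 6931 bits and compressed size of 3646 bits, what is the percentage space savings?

Space savings = (1 - Compressed/Original) × 100%
= (1 - 3646/6931) × 100%
= 47.40%


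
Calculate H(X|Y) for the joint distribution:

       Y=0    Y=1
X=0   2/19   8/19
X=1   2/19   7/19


H(X|Y) = Σ_y p(y) H(X|Y=y)
  p(Y=0) = 4/19, H(X|Y=0) = 1.0000
  p(Y=1) = 15/19, H(X|Y=1) = 0.9968
H(X|Y) = 0.2105×1.0000 + 0.7895×0.9968 = 0.9975 bits


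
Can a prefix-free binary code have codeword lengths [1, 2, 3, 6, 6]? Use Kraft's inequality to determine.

Kraft inequality: Σ 2^(-l_i) ≤ 1 for prefix-free code
Calculating: 2^(-1) + 2^(-2) + 2^(-3) + 2^(-6) + 2^(-6)
= 0.5 + 0.25 + 0.125 + 0.015625 + 0.015625
= 0.9062
Since 0.9062 ≤ 1, prefix-free code exists


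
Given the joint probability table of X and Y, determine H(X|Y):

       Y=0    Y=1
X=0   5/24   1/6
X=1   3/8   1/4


H(X|Y) = Σ_y p(y) H(X|Y=y)
  p(Y=0) = 7/12, H(X|Y=0) = 0.9403
  p(Y=1) = 5/12, H(X|Y=1) = 0.9710
H(X|Y) = 0.5833×0.9403 + 0.4167×0.9710 = 0.9531 bits


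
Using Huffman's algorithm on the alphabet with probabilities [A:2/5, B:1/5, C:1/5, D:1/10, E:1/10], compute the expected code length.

Huffman tree construction:
Combine smallest probabilities repeatedly
Resulting codes:
  A: 11 (length 2)
  B: 00 (length 2)
  C: 01 (length 2)
  D: 100 (length 3)
  E: 101 (length 3)
Average length = Σ p(s) × length(s) = 2.2000 bits


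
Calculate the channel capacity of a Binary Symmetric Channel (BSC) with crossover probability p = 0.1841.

For BSC with error probability p:
C = 1 - H(p) where H(p) is binary entropy
H(0.1841) = -0.1841 × log₂(0.1841) - 0.8159 × log₂(0.8159)
H(p) = 0.6890
C = 1 - 0.6890 = 0.3110 bits/use


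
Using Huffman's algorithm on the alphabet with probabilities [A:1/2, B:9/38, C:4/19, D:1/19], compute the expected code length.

Huffman tree construction:
Combine smallest probabilities repeatedly
Resulting codes:
  A: 0 (length 1)
  B: 10 (length 2)
  C: 111 (length 3)
  D: 110 (length 3)
Average length = Σ p(s) × length(s) = 1.7632 bits


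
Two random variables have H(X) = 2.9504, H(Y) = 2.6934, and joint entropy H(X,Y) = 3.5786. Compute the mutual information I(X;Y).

I(X;Y) = H(X) + H(Y) - H(X,Y)
I(X;Y) = 2.9504 + 2.6934 - 3.5786 = 2.0652 bits


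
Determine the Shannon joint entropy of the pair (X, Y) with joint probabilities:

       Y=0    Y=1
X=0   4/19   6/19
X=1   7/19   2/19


H(X,Y) = -Σ p(x,y) log₂ p(x,y)
  p(0,0)=4/19: -0.2105 × log₂(0.2105) = 0.4732
  p(0,1)=6/19: -0.3158 × log₂(0.3158) = 0.5251
  p(1,0)=7/19: -0.3684 × log₂(0.3684) = 0.5307
  p(1,1)=2/19: -0.1053 × log₂(0.1053) = 0.3419
H(X,Y) = 1.8710 bits


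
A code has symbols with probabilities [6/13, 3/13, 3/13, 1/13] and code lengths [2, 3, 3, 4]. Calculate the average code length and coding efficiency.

Average length L = Σ p_i × l_i = 2.6154 bits
Entropy H = 1.7759 bits
Efficiency η = H/L × 100% = 67.90%


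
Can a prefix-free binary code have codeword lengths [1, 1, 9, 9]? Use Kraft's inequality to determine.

Kraft inequality: Σ 2^(-l_i) ≤ 1 for prefix-free code
Calculating: 2^(-1) + 2^(-1) + 2^(-9) + 2^(-9)
= 0.5 + 0.5 + 0.001953125 + 0.001953125
= 1.0039
Since 1.0039 > 1, prefix-free code does not exist


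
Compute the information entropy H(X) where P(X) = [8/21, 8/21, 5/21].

H(X) = -Σ p(x) log₂ p(x)
  -8/21 × log₂(8/21) = 0.5304
  -8/21 × log₂(8/21) = 0.5304
  -5/21 × log₂(5/21) = 0.4929
H(X) = 1.5538 bits


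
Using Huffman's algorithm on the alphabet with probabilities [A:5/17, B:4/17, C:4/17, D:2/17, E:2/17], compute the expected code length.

Huffman tree construction:
Combine smallest probabilities repeatedly
Resulting codes:
  A: 11 (length 2)
  B: 00 (length 2)
  C: 01 (length 2)
  D: 100 (length 3)
  E: 101 (length 3)
Average length = Σ p(s) × length(s) = 2.2353 bits


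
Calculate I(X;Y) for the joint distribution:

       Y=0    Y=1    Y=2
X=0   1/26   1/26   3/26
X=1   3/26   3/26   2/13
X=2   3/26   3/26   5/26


H(X) = 1.5126, H(Y) = 1.5342, H(X,Y) = 3.0318
I(X;Y) = H(X) + H(Y) - H(X,Y) = 0.0150 bits


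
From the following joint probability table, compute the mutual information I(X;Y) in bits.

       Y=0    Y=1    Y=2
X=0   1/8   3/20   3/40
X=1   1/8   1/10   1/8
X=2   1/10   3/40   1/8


H(X) = 1.5813, H(Y) = 1.5841, H(X,Y) = 3.1355
I(X;Y) = H(X) + H(Y) - H(X,Y) = 0.0299 bits


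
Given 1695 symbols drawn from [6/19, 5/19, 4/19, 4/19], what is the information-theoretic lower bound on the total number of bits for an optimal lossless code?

Entropy H = 1.9785 bits/symbol
Minimum bits = H × n = 1.9785 × 1695
= 3353.53 bits


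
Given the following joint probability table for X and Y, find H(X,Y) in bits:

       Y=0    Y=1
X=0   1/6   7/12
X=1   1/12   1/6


H(X,Y) = -Σ p(x,y) log₂ p(x,y)
  p(0,0)=1/6: -0.1667 × log₂(0.1667) = 0.4308
  p(0,1)=7/12: -0.5833 × log₂(0.5833) = 0.4536
  p(1,0)=1/12: -0.0833 × log₂(0.0833) = 0.2987
  p(1,1)=1/6: -0.1667 × log₂(0.1667) = 0.4308
H(X,Y) = 1.6140 bits


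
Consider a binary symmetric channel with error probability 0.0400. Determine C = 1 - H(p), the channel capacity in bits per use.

For BSC with error probability p:
C = 1 - H(p) where H(p) is binary entropy
H(0.0400) = -0.0400 × log₂(0.0400) - 0.9600 × log₂(0.9600)
H(p) = 0.2423
C = 1 - 0.2423 = 0.7577 bits/use


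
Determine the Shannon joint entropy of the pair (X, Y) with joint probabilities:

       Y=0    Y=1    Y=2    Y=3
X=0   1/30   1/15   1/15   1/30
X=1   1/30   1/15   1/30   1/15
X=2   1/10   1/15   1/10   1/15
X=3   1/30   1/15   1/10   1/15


H(X,Y) = -Σ p(x,y) log₂ p(x,y)
  p(0,0)=1/30: -0.0333 × log₂(0.0333) = 0.1636
  p(0,1)=1/15: -0.0667 × log₂(0.0667) = 0.2605
  p(0,2)=1/15: -0.0667 × log₂(0.0667) = 0.2605
  p(0,3)=1/30: -0.0333 × log₂(0.0333) = 0.1636
  p(1,0)=1/30: -0.0333 × log₂(0.0333) = 0.1636
  p(1,1)=1/15: -0.0667 × log₂(0.0667) = 0.2605
  p(1,2)=1/30: -0.0333 × log₂(0.0333) = 0.1636
  p(1,3)=1/15: -0.0667 × log₂(0.0667) = 0.2605
  p(2,0)=1/10: -0.1000 × log₂(0.1000) = 0.3322
  p(2,1)=1/15: -0.0667 × log₂(0.0667) = 0.2605
  p(2,2)=1/10: -0.1000 × log₂(0.1000) = 0.3322
  p(2,3)=1/15: -0.0667 × log₂(0.0667) = 0.2605
  p(3,0)=1/30: -0.0333 × log₂(0.0333) = 0.1636
  p(3,1)=1/15: -0.0667 × log₂(0.0667) = 0.2605
  p(3,2)=1/10: -0.1000 × log₂(0.1000) = 0.3322
  p(3,3)=1/15: -0.0667 × log₂(0.0667) = 0.2605
H(X,Y) = 3.8981 bits


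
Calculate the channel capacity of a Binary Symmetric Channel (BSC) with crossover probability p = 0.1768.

For BSC with error probability p:
C = 1 - H(p) where H(p) is binary entropy
H(0.1768) = -0.1768 × log₂(0.1768) - 0.8232 × log₂(0.8232)
H(p) = 0.6730
C = 1 - 0.6730 = 0.3270 bits/use


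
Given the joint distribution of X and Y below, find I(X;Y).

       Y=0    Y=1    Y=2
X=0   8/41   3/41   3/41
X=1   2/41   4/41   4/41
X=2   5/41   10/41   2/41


H(X) = 1.5525, H(Y) = 1.5376, H(X,Y) = 2.9590
I(X;Y) = H(X) + H(Y) - H(X,Y) = 0.1310 bits


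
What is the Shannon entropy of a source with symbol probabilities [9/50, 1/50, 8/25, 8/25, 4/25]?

H(X) = -Σ p(x) log₂ p(x)
  -9/50 × log₂(9/50) = 0.4453
  -1/50 × log₂(1/50) = 0.1129
  -8/25 × log₂(8/25) = 0.5260
  -8/25 × log₂(8/25) = 0.5260
  -4/25 × log₂(4/25) = 0.4230
H(X) = 2.0333 bits


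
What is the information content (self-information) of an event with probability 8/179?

Information content I(x) = -log₂(p(x))
I = -log₂(8/179) = -log₂(0.0447)
I = 4.4838 bits


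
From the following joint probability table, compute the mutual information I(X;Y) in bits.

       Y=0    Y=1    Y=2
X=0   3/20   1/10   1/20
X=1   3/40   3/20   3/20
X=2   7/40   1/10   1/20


H(X) = 1.5787, H(Y) = 1.5589, H(X,Y) = 3.0485
I(X;Y) = H(X) + H(Y) - H(X,Y) = 0.0890 bits


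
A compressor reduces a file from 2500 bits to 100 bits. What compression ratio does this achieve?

Compression ratio = Original / Compressed
= 2500 / 100 = 25.00:1


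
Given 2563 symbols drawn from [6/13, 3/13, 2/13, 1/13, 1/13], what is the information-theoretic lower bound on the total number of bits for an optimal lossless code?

Entropy H = 1.9878 bits/symbol
Minimum bits = H × n = 1.9878 × 2563
= 5094.66 bits


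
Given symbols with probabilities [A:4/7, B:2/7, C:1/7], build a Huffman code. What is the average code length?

Huffman tree construction:
Combine smallest probabilities repeatedly
Resulting codes:
  A: 1 (length 1)
  B: 01 (length 2)
  C: 00 (length 2)
Average length = Σ p(s) × length(s) = 1.4286 bits


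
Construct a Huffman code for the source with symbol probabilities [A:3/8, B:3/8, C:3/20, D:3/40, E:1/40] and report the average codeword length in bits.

Huffman tree construction:
Combine smallest probabilities repeatedly
Resulting codes:
  A: 11 (length 2)
  B: 0 (length 1)
  C: 101 (length 3)
  D: 1001 (length 4)
  E: 1000 (length 4)
Average length = Σ p(s) × length(s) = 1.9750 bits


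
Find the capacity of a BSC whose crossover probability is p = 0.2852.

For BSC with error probability p:
C = 1 - H(p) where H(p) is binary entropy
H(0.2852) = -0.2852 × log₂(0.2852) - 0.7148 × log₂(0.7148)
H(p) = 0.8624
C = 1 - 0.8624 = 0.1376 bits/use


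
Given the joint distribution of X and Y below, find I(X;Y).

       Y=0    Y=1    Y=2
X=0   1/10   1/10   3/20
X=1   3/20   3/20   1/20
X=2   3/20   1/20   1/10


H(X) = 1.5813, H(Y) = 1.5710, H(X,Y) = 3.0710
I(X;Y) = H(X) + H(Y) - H(X,Y) = 0.0813 bits


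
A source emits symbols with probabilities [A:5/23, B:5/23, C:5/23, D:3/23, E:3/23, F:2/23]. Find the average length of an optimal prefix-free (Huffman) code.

Huffman tree construction:
Combine smallest probabilities repeatedly
Resulting codes:
  A: 111 (length 3)
  B: 00 (length 2)
  C: 01 (length 2)
  D: 101 (length 3)
  E: 110 (length 3)
  F: 100 (length 3)
Average length = Σ p(s) × length(s) = 2.5652 bits


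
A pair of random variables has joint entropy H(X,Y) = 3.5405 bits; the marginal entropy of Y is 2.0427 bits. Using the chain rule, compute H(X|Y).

Chain rule: H(X,Y) = H(X|Y) + H(Y)
H(X|Y) = H(X,Y) - H(Y) = 3.5405 - 2.0427 = 1.4978 bits


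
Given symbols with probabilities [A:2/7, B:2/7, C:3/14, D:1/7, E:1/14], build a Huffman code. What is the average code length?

Huffman tree construction:
Combine smallest probabilities repeatedly
Resulting codes:
  A: 10 (length 2)
  B: 11 (length 2)
  C: 00 (length 2)
  D: 011 (length 3)
  E: 010 (length 3)
Average length = Σ p(s) × length(s) = 2.2143 bits


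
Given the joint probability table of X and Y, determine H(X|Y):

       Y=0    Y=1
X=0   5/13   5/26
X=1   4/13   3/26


H(X|Y) = Σ_y p(y) H(X|Y=y)
  p(Y=0) = 9/13, H(X|Y=0) = 0.9911
  p(Y=1) = 4/13, H(X|Y=1) = 0.9544
H(X|Y) = 0.6923×0.9911 + 0.3077×0.9544 = 0.9798 bits


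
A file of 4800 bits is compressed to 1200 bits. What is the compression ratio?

Compression ratio = Original / Compressed
= 4800 / 1200 = 4.00:1


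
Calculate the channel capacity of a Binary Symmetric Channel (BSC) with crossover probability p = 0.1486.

For BSC with error probability p:
C = 1 - H(p) where H(p) is binary entropy
H(0.1486) = -0.1486 × log₂(0.1486) - 0.8514 × log₂(0.8514)
H(p) = 0.6063
C = 1 - 0.6063 = 0.3937 bits/use


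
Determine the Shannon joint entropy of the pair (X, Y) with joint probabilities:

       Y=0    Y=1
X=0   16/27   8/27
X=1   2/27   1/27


H(X,Y) = -Σ p(x,y) log₂ p(x,y)
  p(0,0)=16/27: -0.5926 × log₂(0.5926) = 0.4473
  p(0,1)=8/27: -0.2963 × log₂(0.2963) = 0.5200
  p(1,0)=2/27: -0.0741 × log₂(0.0741) = 0.2781
  p(1,1)=1/27: -0.0370 × log₂(0.0370) = 0.1761
H(X,Y) = 1.4216 bits


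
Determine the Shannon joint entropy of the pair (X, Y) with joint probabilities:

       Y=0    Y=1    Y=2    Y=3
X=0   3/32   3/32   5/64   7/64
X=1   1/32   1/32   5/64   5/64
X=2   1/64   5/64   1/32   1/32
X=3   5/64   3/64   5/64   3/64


H(X,Y) = -Σ p(x,y) log₂ p(x,y)
  p(0,0)=3/32: -0.0938 × log₂(0.0938) = 0.3202
  p(0,1)=3/32: -0.0938 × log₂(0.0938) = 0.3202
  p(0,2)=5/64: -0.0781 × log₂(0.0781) = 0.2873
  p(0,3)=7/64: -0.1094 × log₂(0.1094) = 0.3492
  p(1,0)=1/32: -0.0312 × log₂(0.0312) = 0.1562
  p(1,1)=1/32: -0.0312 × log₂(0.0312) = 0.1562
  p(1,2)=5/64: -0.0781 × log₂(0.0781) = 0.2873
  p(1,3)=5/64: -0.0781 × log₂(0.0781) = 0.2873
  p(2,0)=1/64: -0.0156 × log₂(0.0156) = 0.0938
  p(2,1)=5/64: -0.0781 × log₂(0.0781) = 0.2873
  p(2,2)=1/32: -0.0312 × log₂(0.0312) = 0.1562
  p(2,3)=1/32: -0.0312 × log₂(0.0312) = 0.1562
  p(3,0)=5/64: -0.0781 × log₂(0.0781) = 0.2873
  p(3,1)=3/64: -0.0469 × log₂(0.0469) = 0.2070
  p(3,2)=5/64: -0.0781 × log₂(0.0781) = 0.2873
  p(3,3)=3/64: -0.0469 × log₂(0.0469) = 0.2070
H(X,Y) = 3.8463 bits


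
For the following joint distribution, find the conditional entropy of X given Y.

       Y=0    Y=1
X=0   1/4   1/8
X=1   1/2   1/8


H(X|Y) = Σ_y p(y) H(X|Y=y)
  p(Y=0) = 3/4, H(X|Y=0) = 0.9183
  p(Y=1) = 1/4, H(X|Y=1) = 1.0000
H(X|Y) = 0.7500×0.9183 + 0.2500×1.0000 = 0.9387 bits


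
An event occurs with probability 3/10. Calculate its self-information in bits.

Information content I(x) = -log₂(p(x))
I = -log₂(3/10) = -log₂(0.3000)
I = 1.7370 bits


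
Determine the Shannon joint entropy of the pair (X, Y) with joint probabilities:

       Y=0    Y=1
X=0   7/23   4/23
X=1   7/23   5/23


H(X,Y) = -Σ p(x,y) log₂ p(x,y)
  p(0,0)=7/23: -0.3043 × log₂(0.3043) = 0.5223
  p(0,1)=4/23: -0.1739 × log₂(0.1739) = 0.4389
  p(1,0)=7/23: -0.3043 × log₂(0.3043) = 0.5223
  p(1,1)=5/23: -0.2174 × log₂(0.2174) = 0.4786
H(X,Y) = 1.9621 bits


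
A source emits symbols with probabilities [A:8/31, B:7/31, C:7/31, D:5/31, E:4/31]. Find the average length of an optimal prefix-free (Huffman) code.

Huffman tree construction:
Combine smallest probabilities repeatedly
Resulting codes:
  A: 10 (length 2)
  B: 00 (length 2)
  C: 01 (length 2)
  D: 111 (length 3)
  E: 110 (length 3)
Average length = Σ p(s) × length(s) = 2.2903 bits


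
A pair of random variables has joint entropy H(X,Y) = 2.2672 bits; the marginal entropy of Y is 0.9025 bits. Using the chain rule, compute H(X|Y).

Chain rule: H(X,Y) = H(X|Y) + H(Y)
H(X|Y) = H(X,Y) - H(Y) = 2.2672 - 0.9025 = 1.3647 bits


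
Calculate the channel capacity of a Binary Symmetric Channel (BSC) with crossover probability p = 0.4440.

For BSC with error probability p:
C = 1 - H(p) where H(p) is binary entropy
H(0.4440) = -0.4440 × log₂(0.4440) - 0.5560 × log₂(0.5560)
H(p) = 0.9909
C = 1 - 0.9909 = 0.0091 bits/use


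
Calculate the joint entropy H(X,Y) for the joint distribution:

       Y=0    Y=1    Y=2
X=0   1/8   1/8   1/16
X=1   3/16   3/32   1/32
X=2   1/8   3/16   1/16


H(X,Y) = -Σ p(x,y) log₂ p(x,y)
  p(0,0)=1/8: -0.1250 × log₂(0.1250) = 0.3750
  p(0,1)=1/8: -0.1250 × log₂(0.1250) = 0.3750
  p(0,2)=1/16: -0.0625 × log₂(0.0625) = 0.2500
  p(1,0)=3/16: -0.1875 × log₂(0.1875) = 0.4528
  p(1,1)=3/32: -0.0938 × log₂(0.0938) = 0.3202
  p(1,2)=1/32: -0.0312 × log₂(0.0312) = 0.1562
  p(2,0)=1/8: -0.1250 × log₂(0.1250) = 0.3750
  p(2,1)=3/16: -0.1875 × log₂(0.1875) = 0.4528
  p(2,2)=1/16: -0.0625 × log₂(0.0625) = 0.2500
H(X,Y) = 3.0070 bits


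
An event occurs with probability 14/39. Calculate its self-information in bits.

Information content I(x) = -log₂(p(x))
I = -log₂(14/39) = -log₂(0.3590)
I = 1.4780 bits


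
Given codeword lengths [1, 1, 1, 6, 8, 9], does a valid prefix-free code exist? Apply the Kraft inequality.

Kraft inequality: Σ 2^(-l_i) ≤ 1 for prefix-free code
Calculating: 2^(-1) + 2^(-1) + 2^(-1) + 2^(-6) + 2^(-8) + 2^(-9)
= 0.5 + 0.5 + 0.5 + 0.015625 + 0.00390625 + 0.001953125
= 1.5215
Since 1.5215 > 1, prefix-free code does not exist


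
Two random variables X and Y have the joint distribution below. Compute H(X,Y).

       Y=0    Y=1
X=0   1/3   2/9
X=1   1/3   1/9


H(X,Y) = -Σ p(x,y) log₂ p(x,y)
  p(0,0)=1/3: -0.3333 × log₂(0.3333) = 0.5283
  p(0,1)=2/9: -0.2222 × log₂(0.2222) = 0.4822
  p(1,0)=1/3: -0.3333 × log₂(0.3333) = 0.5283
  p(1,1)=1/9: -0.1111 × log₂(0.1111) = 0.3522
H(X,Y) = 1.8911 bits


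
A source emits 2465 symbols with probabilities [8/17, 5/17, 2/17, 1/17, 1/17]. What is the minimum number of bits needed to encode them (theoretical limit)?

Entropy H = 1.8751 bits/symbol
Minimum bits = H × n = 1.8751 × 2465
= 4622.20 bits


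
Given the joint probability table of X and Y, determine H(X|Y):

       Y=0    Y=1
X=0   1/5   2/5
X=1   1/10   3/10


H(X|Y) = Σ_y p(y) H(X|Y=y)
  p(Y=0) = 3/10, H(X|Y=0) = 0.9183
  p(Y=1) = 7/10, H(X|Y=1) = 0.9852
H(X|Y) = 0.3000×0.9183 + 0.7000×0.9852 = 0.9651 bits


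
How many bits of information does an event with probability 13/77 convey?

Information content I(x) = -log₂(p(x))
I = -log₂(13/77) = -log₂(0.1688)
I = 2.5663 bits


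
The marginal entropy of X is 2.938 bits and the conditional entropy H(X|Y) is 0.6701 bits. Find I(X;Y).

I(X;Y) = H(X) - H(X|Y)
I(X;Y) = 2.938 - 0.6701 = 2.2679 bits


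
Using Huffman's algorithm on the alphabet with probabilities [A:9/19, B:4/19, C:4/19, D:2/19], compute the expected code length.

Huffman tree construction:
Combine smallest probabilities repeatedly
Resulting codes:
  A: 0 (length 1)
  B: 111 (length 3)
  C: 10 (length 2)
  D: 110 (length 3)
Average length = Σ p(s) × length(s) = 1.8421 bits


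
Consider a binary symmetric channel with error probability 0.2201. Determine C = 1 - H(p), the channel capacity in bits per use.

For BSC with error probability p:
C = 1 - H(p) where H(p) is binary entropy
H(0.2201) = -0.2201 × log₂(0.2201) - 0.7799 × log₂(0.7799)
H(p) = 0.7604
C = 1 - 0.7604 = 0.2396 bits/use


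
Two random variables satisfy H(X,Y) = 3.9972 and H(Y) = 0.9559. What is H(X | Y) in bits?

Chain rule: H(X,Y) = H(X|Y) + H(Y)
H(X|Y) = H(X,Y) - H(Y) = 3.9972 - 0.9559 = 3.0413 bits


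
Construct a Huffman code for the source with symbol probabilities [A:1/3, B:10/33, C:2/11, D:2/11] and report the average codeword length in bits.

Huffman tree construction:
Combine smallest probabilities repeatedly
Resulting codes:
  A: 11 (length 2)
  B: 10 (length 2)
  C: 00 (length 2)
  D: 01 (length 2)
Average length = Σ p(s) × length(s) = 2.0000 bits


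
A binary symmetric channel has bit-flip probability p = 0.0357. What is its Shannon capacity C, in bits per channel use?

For BSC with error probability p:
C = 1 - H(p) where H(p) is binary entropy
H(0.0357) = -0.0357 × log₂(0.0357) - 0.9643 × log₂(0.9643)
H(p) = 0.2222
C = 1 - 0.2222 = 0.7778 bits/use


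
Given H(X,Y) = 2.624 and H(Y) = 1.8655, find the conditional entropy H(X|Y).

Chain rule: H(X,Y) = H(X|Y) + H(Y)
H(X|Y) = H(X,Y) - H(Y) = 2.624 - 1.8655 = 0.7585 bits


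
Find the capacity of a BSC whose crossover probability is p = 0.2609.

For BSC with error probability p:
C = 1 - H(p) where H(p) is binary entropy
H(0.2609) = -0.2609 × log₂(0.2609) - 0.7391 × log₂(0.7391)
H(p) = 0.8281
C = 1 - 0.8281 = 0.1719 bits/use


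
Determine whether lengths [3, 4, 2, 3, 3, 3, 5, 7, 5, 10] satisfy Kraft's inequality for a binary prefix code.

Kraft inequality: Σ 2^(-l_i) ≤ 1 for prefix-free code
Calculating: 2^(-3) + 2^(-4) + 2^(-2) + 2^(-3) + 2^(-3) + 2^(-3) + 2^(-5) + 2^(-7) + 2^(-5) + 2^(-10)
= 0.125 + 0.0625 + 0.25 + 0.125 + 0.125 + 0.125 + 0.03125 + 0.0078125 + 0.03125 + 0.0009765625
= 0.8838
Since 0.8838 ≤ 1, prefix-free code exists


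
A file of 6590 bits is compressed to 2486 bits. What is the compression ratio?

Compression ratio = Original / Compressed
= 6590 / 2486 = 2.65:1


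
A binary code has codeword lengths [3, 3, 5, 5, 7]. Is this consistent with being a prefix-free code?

Kraft inequality: Σ 2^(-l_i) ≤ 1 for prefix-free code
Calculating: 2^(-3) + 2^(-3) + 2^(-5) + 2^(-5) + 2^(-7)
= 0.125 + 0.125 + 0.03125 + 0.03125 + 0.0078125
= 0.3203
Since 0.3203 ≤ 1, prefix-free code exists


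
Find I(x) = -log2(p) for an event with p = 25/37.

Information content I(x) = -log₂(p(x))
I = -log₂(25/37) = -log₂(0.6757)
I = 0.5656 bits


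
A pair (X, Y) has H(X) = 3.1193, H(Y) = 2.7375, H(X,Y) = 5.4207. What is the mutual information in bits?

I(X;Y) = H(X) + H(Y) - H(X,Y)
I(X;Y) = 3.1193 + 2.7375 - 5.4207 = 0.4361 bits


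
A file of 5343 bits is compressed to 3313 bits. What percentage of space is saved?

Space savings = (1 - Compressed/Original) × 100%
= (1 - 3313/5343) × 100%
= 37.99%


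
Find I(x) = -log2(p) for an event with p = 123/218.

Information content I(x) = -log₂(p(x))
I = -log₂(123/218) = -log₂(0.5642)
I = 0.8257 bits


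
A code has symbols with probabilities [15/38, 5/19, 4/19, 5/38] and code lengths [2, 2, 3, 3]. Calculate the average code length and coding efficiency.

Average length L = Σ p_i × l_i = 2.3421 bits
Entropy H = 1.8944 bits
Efficiency η = H/L × 100% = 80.89%


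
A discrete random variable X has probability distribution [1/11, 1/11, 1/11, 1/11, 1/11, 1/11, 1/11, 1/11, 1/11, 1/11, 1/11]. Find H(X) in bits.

H(X) = -Σ p(x) log₂ p(x)
  -1/11 × log₂(1/11) = 0.3145
  -1/11 × log₂(1/11) = 0.3145
  -1/11 × log₂(1/11) = 0.3145
  -1/11 × log₂(1/11) = 0.3145
  -1/11 × log₂(1/11) = 0.3145
  -1/11 × log₂(1/11) = 0.3145
  -1/11 × log₂(1/11) = 0.3145
  -1/11 × log₂(1/11) = 0.3145
  -1/11 × log₂(1/11) = 0.3145
  -1/11 × log₂(1/11) = 0.3145
  -1/11 × log₂(1/11) = 0.3145
H(X) = 3.4594 bits


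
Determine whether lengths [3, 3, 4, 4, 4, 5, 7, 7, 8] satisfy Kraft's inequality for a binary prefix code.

Kraft inequality: Σ 2^(-l_i) ≤ 1 for prefix-free code
Calculating: 2^(-3) + 2^(-3) + 2^(-4) + 2^(-4) + 2^(-4) + 2^(-5) + 2^(-7) + 2^(-7) + 2^(-8)
= 0.125 + 0.125 + 0.0625 + 0.0625 + 0.0625 + 0.03125 + 0.0078125 + 0.0078125 + 0.00390625
= 0.4883
Since 0.4883 ≤ 1, prefix-free code exists


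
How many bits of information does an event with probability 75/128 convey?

Information content I(x) = -log₂(p(x))
I = -log₂(75/128) = -log₂(0.5859)
I = 0.7712 bits


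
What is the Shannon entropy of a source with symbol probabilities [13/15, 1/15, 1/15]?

H(X) = -Σ p(x) log₂ p(x)
  -13/15 × log₂(13/15) = 0.1789
  -1/15 × log₂(1/15) = 0.2605
  -1/15 × log₂(1/15) = 0.2605
H(X) = 0.6998 bits


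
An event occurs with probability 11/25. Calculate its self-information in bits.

Information content I(x) = -log₂(p(x))
I = -log₂(11/25) = -log₂(0.4400)
I = 1.1844 bits


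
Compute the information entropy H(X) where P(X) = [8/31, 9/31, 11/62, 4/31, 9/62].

H(X) = -Σ p(x) log₂ p(x)
  -8/31 × log₂(8/31) = 0.5043
  -9/31 × log₂(9/31) = 0.5180
  -11/62 × log₂(11/62) = 0.4426
  -4/31 × log₂(4/31) = 0.3812
  -9/62 × log₂(9/62) = 0.4042
H(X) = 2.2503 bits


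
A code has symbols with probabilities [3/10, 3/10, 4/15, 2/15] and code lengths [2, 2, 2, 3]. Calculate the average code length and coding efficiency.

Average length L = Σ p_i × l_i = 2.1333 bits
Entropy H = 1.9383 bits
Efficiency η = H/L × 100% = 90.86%


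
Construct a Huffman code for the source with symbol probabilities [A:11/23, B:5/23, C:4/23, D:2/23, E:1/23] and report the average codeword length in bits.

Huffman tree construction:
Combine smallest probabilities repeatedly
Resulting codes:
  A: 0 (length 1)
  B: 10 (length 2)
  C: 111 (length 3)
  D: 1101 (length 4)
  E: 1100 (length 4)
Average length = Σ p(s) × length(s) = 1.9565 bits


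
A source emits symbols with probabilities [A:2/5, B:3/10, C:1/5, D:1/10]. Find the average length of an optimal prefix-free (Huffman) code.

Huffman tree construction:
Combine smallest probabilities repeatedly
Resulting codes:
  A: 0 (length 1)
  B: 10 (length 2)
  C: 111 (length 3)
  D: 110 (length 3)
Average length = Σ p(s) × length(s) = 1.9000 bits


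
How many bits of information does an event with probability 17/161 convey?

Information content I(x) = -log₂(p(x))
I = -log₂(17/161) = -log₂(0.1056)
I = 3.2435 bits


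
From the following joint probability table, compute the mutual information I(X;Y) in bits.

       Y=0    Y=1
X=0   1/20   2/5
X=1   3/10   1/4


H(X) = 0.9928, H(Y) = 0.9341, H(X,Y) = 1.7660
I(X;Y) = H(X) + H(Y) - H(X,Y) = 0.1609 bits


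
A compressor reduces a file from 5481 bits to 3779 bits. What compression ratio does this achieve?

Compression ratio = Original / Compressed
= 5481 / 3779 = 1.45:1


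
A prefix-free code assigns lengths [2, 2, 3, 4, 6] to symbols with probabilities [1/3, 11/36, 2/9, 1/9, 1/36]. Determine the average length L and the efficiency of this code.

Average length L = Σ p_i × l_i = 2.5556 bits
Entropy H = 2.0290 bits
Efficiency η = H/L × 100% = 79.40%


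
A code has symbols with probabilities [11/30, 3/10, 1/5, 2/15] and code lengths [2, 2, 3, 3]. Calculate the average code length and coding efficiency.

Average length L = Σ p_i × l_i = 2.3333 bits
Entropy H = 1.9038 bits
Efficiency η = H/L × 100% = 81.59%


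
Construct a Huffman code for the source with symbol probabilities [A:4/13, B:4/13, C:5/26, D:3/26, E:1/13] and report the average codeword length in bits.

Huffman tree construction:
Combine smallest probabilities repeatedly
Resulting codes:
  A: 10 (length 2)
  B: 11 (length 2)
  C: 00 (length 2)
  D: 011 (length 3)
  E: 010 (length 3)
Average length = Σ p(s) × length(s) = 2.1923 bits


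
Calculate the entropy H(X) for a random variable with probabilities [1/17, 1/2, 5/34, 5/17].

H(X) = -Σ p(x) log₂ p(x)
  -1/17 × log₂(1/17) = 0.2404
  -1/2 × log₂(1/2) = 0.5000
  -5/34 × log₂(5/34) = 0.4067
  -5/17 × log₂(5/17) = 0.5193
H(X) = 1.6664 bits


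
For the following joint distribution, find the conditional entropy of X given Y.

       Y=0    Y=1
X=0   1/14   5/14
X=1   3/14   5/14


H(X|Y) = Σ_y p(y) H(X|Y=y)
  p(Y=0) = 2/7, H(X|Y=0) = 0.8113
  p(Y=1) = 5/7, H(X|Y=1) = 1.0000
H(X|Y) = 0.2857×0.8113 + 0.7143×1.0000 = 0.9461 bits


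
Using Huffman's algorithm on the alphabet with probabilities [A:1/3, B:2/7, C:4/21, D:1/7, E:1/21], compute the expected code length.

Huffman tree construction:
Combine smallest probabilities repeatedly
Resulting codes:
  A: 11 (length 2)
  B: 10 (length 2)
  C: 00 (length 2)
  D: 011 (length 3)
  E: 010 (length 3)
Average length = Σ p(s) × length(s) = 2.1905 bits


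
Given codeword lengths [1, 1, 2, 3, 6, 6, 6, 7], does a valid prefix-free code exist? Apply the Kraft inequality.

Kraft inequality: Σ 2^(-l_i) ≤ 1 for prefix-free code
Calculating: 2^(-1) + 2^(-1) + 2^(-2) + 2^(-3) + 2^(-6) + 2^(-6) + 2^(-6) + 2^(-7)
= 0.5 + 0.5 + 0.25 + 0.125 + 0.015625 + 0.015625 + 0.015625 + 0.0078125
= 1.4297
Since 1.4297 > 1, prefix-free code does not exist


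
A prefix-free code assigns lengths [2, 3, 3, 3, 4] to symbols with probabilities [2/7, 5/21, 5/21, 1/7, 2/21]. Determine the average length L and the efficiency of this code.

Average length L = Σ p_i × l_i = 2.8095 bits
Entropy H = 2.2264 bits
Efficiency η = H/L × 100% = 79.25%


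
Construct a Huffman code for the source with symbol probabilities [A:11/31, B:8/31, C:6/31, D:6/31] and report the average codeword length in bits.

Huffman tree construction:
Combine smallest probabilities repeatedly
Resulting codes:
  A: 11 (length 2)
  B: 10 (length 2)
  C: 00 (length 2)
  D: 01 (length 2)
Average length = Σ p(s) × length(s) = 2.0000 bits
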